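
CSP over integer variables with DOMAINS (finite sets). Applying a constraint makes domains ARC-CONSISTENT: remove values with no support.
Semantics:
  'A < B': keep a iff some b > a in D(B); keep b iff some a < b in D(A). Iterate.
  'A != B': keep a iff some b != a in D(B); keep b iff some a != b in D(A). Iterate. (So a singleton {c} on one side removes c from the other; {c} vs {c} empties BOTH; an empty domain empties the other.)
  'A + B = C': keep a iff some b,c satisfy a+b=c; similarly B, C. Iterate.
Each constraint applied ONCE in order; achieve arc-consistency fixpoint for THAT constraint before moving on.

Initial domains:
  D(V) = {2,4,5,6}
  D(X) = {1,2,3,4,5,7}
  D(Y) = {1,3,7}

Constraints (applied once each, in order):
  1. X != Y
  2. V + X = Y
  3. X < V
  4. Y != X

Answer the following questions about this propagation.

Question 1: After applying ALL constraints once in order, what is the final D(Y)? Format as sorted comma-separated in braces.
Constraint 1 (X != Y) on D(X)={1,2,3,4,5,7} D(Y)={1,3,7}: no change
Constraint 2 (V + X = Y) on D(V)={2,4,5,6} D(X)={1,2,3,4,5,7} D(Y)={1,3,7}: X {1,2,3,4,5,7}->{1,2,3,5}; Y {1,3,7}->{3,7}
Constraint 3 (X < V) on D(X)={1,2,3,5} D(V)={2,4,5,6}: no change
Constraint 4 (Y != X) on D(Y)={3,7} D(X)={1,2,3,5}: no change
So after all 4 constraints: D(Y) = {3,7}

Answer: {3,7}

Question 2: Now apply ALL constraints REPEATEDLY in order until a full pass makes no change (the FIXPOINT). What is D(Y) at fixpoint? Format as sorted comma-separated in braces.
Answer: {3,7}

Derivation:
pass 0 (initial): D(Y)={1,3,7}
pass 1: X {1,2,3,4,5,7}->{1,2,3,5}; Y {1,3,7}->{3,7}
pass 2: no change
Fixpoint after 2 passes: D(Y) = {3,7}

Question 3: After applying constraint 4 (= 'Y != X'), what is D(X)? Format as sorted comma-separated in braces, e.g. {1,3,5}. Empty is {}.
Answer: {1,2,3,5}

Derivation:
Constraint 1 (X != Y) on D(X)={1,2,3,4,5,7} D(Y)={1,3,7}: no change
Constraint 2 (V + X = Y) on D(V)={2,4,5,6} D(X)={1,2,3,4,5,7} D(Y)={1,3,7}: X {1,2,3,4,5,7}->{1,2,3,5}; Y {1,3,7}->{3,7}
Constraint 3 (X < V) on D(X)={1,2,3,5} D(V)={2,4,5,6}: no change
Constraint 4 (Y != X) on D(Y)={3,7} D(X)={1,2,3,5}: no change
So after constraint 4: D(X) = {1,2,3,5}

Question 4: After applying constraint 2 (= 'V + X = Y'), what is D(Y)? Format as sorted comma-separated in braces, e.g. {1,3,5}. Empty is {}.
Answer: {3,7}

Derivation:
Constraint 1 (X != Y) on D(X)={1,2,3,4,5,7} D(Y)={1,3,7}: no change
Constraint 2 (V + X = Y) on D(V)={2,4,5,6} D(X)={1,2,3,4,5,7} D(Y)={1,3,7}: X {1,2,3,4,5,7}->{1,2,3,5}; Y {1,3,7}->{3,7}
So after constraint 2: D(Y) = {3,7}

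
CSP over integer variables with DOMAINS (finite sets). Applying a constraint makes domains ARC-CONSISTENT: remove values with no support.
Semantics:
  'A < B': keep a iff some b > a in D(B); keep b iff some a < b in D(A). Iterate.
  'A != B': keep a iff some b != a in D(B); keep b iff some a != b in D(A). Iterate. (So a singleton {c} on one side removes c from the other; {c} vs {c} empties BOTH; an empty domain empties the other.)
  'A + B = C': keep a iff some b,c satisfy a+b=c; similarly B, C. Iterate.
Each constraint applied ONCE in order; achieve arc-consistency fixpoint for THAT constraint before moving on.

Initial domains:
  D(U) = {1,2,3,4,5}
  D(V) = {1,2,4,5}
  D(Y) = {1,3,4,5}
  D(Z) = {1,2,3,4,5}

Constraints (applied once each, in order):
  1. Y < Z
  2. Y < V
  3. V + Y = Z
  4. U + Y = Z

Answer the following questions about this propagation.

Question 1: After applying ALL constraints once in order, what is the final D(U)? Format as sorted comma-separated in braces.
Constraint 1 (Y < Z) on D(Y)={1,3,4,5} D(Z)={1,2,3,4,5}: Y {1,3,4,5}->{1,3,4}; Z {1,2,3,4,5}->{2,3,4,5}
Constraint 2 (Y < V) on D(Y)={1,3,4} D(V)={1,2,4,5}: V {1,2,4,5}->{2,4,5}
Constraint 3 (V + Y = Z) on D(V)={2,4,5} D(Y)={1,3,4} D(Z)={2,3,4,5}: V {2,4,5}->{2,4}; Y {1,3,4}->{1,3}; Z {2,3,4,5}->{3,5}
Constraint 4 (U + Y = Z) on D(U)={1,2,3,4,5} D(Y)={1,3} D(Z)={3,5}: U {1,2,3,4,5}->{2,4}
So after all 4 constraints: D(U) = {2,4}

Answer: {2,4}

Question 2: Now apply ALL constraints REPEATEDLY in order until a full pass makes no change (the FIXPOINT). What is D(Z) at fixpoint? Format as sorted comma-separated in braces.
Answer: {3,5}

Derivation:
pass 0 (initial): D(Z)={1,2,3,4,5}
pass 1: U {1,2,3,4,5}->{2,4}; V {1,2,4,5}->{2,4}; Y {1,3,4,5}->{1,3}; Z {1,2,3,4,5}->{3,5}
pass 2: no change
Fixpoint after 2 passes: D(Z) = {3,5}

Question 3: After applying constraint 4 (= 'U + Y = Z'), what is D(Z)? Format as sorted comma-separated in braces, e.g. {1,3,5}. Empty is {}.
Constraint 1 (Y < Z) on D(Y)={1,3,4,5} D(Z)={1,2,3,4,5}: Y {1,3,4,5}->{1,3,4}; Z {1,2,3,4,5}->{2,3,4,5}
Constraint 2 (Y < V) on D(Y)={1,3,4} D(V)={1,2,4,5}: V {1,2,4,5}->{2,4,5}
Constraint 3 (V + Y = Z) on D(V)={2,4,5} D(Y)={1,3,4} D(Z)={2,3,4,5}: V {2,4,5}->{2,4}; Y {1,3,4}->{1,3}; Z {2,3,4,5}->{3,5}
Constraint 4 (U + Y = Z) on D(U)={1,2,3,4,5} D(Y)={1,3} D(Z)={3,5}: U {1,2,3,4,5}->{2,4}
So after constraint 4: D(Z) = {3,5}

Answer: {3,5}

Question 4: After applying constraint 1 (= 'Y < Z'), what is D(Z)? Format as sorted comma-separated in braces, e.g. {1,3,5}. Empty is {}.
Constraint 1 (Y < Z) on D(Y)={1,3,4,5} D(Z)={1,2,3,4,5}: Y {1,3,4,5}->{1,3,4}; Z {1,2,3,4,5}->{2,3,4,5}
So after constraint 1: D(Z) = {2,3,4,5}

Answer: {2,3,4,5}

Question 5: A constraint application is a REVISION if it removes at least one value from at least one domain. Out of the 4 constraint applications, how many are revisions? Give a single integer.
Constraint 1 (Y < Z) on D(Y)={1,3,4,5} D(Z)={1,2,3,4,5}: Y {1,3,4,5}->{1,3,4}; Z {1,2,3,4,5}->{2,3,4,5} => REVISION
Constraint 2 (Y < V) on D(Y)={1,3,4} D(V)={1,2,4,5}: V {1,2,4,5}->{2,4,5} => REVISION
Constraint 3 (V + Y = Z) on D(V)={2,4,5} D(Y)={1,3,4} D(Z)={2,3,4,5}: V {2,4,5}->{2,4}; Y {1,3,4}->{1,3}; Z {2,3,4,5}->{3,5} => REVISION
Constraint 4 (U + Y = Z) on D(U)={1,2,3,4,5} D(Y)={1,3} D(Z)={3,5}: U {1,2,3,4,5}->{2,4} => REVISION
Total revisions = 4

Answer: 4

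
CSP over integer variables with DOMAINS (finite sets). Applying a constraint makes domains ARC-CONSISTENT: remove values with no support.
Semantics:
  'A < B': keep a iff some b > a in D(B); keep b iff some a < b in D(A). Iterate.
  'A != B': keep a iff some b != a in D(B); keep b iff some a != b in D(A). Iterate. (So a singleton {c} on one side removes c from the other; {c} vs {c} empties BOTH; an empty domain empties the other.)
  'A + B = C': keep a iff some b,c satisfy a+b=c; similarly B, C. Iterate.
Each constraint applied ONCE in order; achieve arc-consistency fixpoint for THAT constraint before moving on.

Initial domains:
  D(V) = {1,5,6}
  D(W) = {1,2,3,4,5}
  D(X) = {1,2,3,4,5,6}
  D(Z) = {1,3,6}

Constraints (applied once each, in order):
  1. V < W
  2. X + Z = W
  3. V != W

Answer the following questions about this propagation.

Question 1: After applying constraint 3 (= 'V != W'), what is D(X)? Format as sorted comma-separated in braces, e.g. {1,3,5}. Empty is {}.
Constraint 1 (V < W) on D(V)={1,5,6} D(W)={1,2,3,4,5}: V {1,5,6}->{1}; W {1,2,3,4,5}->{2,3,4,5}
Constraint 2 (X + Z = W) on D(X)={1,2,3,4,5,6} D(Z)={1,3,6} D(W)={2,3,4,5}: X {1,2,3,4,5,6}->{1,2,3,4}; Z {1,3,6}->{1,3}
Constraint 3 (V != W) on D(V)={1} D(W)={2,3,4,5}: no change
So after constraint 3: D(X) = {1,2,3,4}

Answer: {1,2,3,4}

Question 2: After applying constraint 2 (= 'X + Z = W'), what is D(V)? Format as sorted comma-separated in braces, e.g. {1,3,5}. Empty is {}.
Answer: {1}

Derivation:
Constraint 1 (V < W) on D(V)={1,5,6} D(W)={1,2,3,4,5}: V {1,5,6}->{1}; W {1,2,3,4,5}->{2,3,4,5}
Constraint 2 (X + Z = W) on D(X)={1,2,3,4,5,6} D(Z)={1,3,6} D(W)={2,3,4,5}: X {1,2,3,4,5,6}->{1,2,3,4}; Z {1,3,6}->{1,3}
So after constraint 2: D(V) = {1}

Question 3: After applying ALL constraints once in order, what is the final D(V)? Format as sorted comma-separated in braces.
Constraint 1 (V < W) on D(V)={1,5,6} D(W)={1,2,3,4,5}: V {1,5,6}->{1}; W {1,2,3,4,5}->{2,3,4,5}
Constraint 2 (X + Z = W) on D(X)={1,2,3,4,5,6} D(Z)={1,3,6} D(W)={2,3,4,5}: X {1,2,3,4,5,6}->{1,2,3,4}; Z {1,3,6}->{1,3}
Constraint 3 (V != W) on D(V)={1} D(W)={2,3,4,5}: no change
So after all 3 constraints: D(V) = {1}

Answer: {1}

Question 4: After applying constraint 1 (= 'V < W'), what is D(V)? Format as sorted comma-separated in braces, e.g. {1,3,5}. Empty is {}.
Answer: {1}

Derivation:
Constraint 1 (V < W) on D(V)={1,5,6} D(W)={1,2,3,4,5}: V {1,5,6}->{1}; W {1,2,3,4,5}->{2,3,4,5}
So after constraint 1: D(V) = {1}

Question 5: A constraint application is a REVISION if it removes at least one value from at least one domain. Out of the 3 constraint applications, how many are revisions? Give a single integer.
Answer: 2

Derivation:
Constraint 1 (V < W) on D(V)={1,5,6} D(W)={1,2,3,4,5}: V {1,5,6}->{1}; W {1,2,3,4,5}->{2,3,4,5} => REVISION
Constraint 2 (X + Z = W) on D(X)={1,2,3,4,5,6} D(Z)={1,3,6} D(W)={2,3,4,5}: X {1,2,3,4,5,6}->{1,2,3,4}; Z {1,3,6}->{1,3} => REVISION
Constraint 3 (V != W) on D(V)={1} D(W)={2,3,4,5}: no change => not a revision
Total revisions = 2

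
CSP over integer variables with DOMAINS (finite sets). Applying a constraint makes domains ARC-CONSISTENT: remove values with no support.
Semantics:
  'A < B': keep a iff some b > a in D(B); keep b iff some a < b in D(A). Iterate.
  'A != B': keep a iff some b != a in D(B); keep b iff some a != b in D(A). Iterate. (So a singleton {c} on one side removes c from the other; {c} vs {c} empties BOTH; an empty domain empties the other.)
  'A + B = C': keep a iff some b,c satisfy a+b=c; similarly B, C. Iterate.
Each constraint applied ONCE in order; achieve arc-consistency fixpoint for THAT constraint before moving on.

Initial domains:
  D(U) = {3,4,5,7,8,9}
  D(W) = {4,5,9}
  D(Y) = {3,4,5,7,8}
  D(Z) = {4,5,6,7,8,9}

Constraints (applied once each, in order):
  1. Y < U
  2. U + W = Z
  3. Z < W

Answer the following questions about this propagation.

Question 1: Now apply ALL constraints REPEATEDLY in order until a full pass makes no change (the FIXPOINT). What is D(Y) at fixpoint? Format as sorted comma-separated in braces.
pass 0 (initial): D(Y)={3,4,5,7,8}
pass 1: U {3,4,5,7,8,9}->{4,5}; W {4,5,9}->{}; Z {4,5,6,7,8,9}->{}
pass 2: U {4,5}->{}; Y {3,4,5,7,8}->{3,4}
pass 3: Y {3,4}->{}
pass 4: no change
Fixpoint after 4 passes: D(Y) = {}

Answer: {}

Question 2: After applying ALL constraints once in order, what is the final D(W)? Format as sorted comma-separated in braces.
Constraint 1 (Y < U) on D(Y)={3,4,5,7,8} D(U)={3,4,5,7,8,9}: U {3,4,5,7,8,9}->{4,5,7,8,9}
Constraint 2 (U + W = Z) on D(U)={4,5,7,8,9} D(W)={4,5,9} D(Z)={4,5,6,7,8,9}: U {4,5,7,8,9}->{4,5}; W {4,5,9}->{4,5}; Z {4,5,6,7,8,9}->{8,9}
Constraint 3 (Z < W) on D(Z)={8,9} D(W)={4,5}: Z {8,9}->{}; W {4,5}->{}
So after all 3 constraints: D(W) = {}

Answer: {}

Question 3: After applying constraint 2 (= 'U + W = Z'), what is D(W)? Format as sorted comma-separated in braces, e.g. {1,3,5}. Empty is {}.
Constraint 1 (Y < U) on D(Y)={3,4,5,7,8} D(U)={3,4,5,7,8,9}: U {3,4,5,7,8,9}->{4,5,7,8,9}
Constraint 2 (U + W = Z) on D(U)={4,5,7,8,9} D(W)={4,5,9} D(Z)={4,5,6,7,8,9}: U {4,5,7,8,9}->{4,5}; W {4,5,9}->{4,5}; Z {4,5,6,7,8,9}->{8,9}
So after constraint 2: D(W) = {4,5}

Answer: {4,5}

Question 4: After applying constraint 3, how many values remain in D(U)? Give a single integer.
Answer: 2

Derivation:
Constraint 1 (Y < U) on D(Y)={3,4,5,7,8} D(U)={3,4,5,7,8,9}: U {3,4,5,7,8,9}->{4,5,7,8,9}
Constraint 2 (U + W = Z) on D(U)={4,5,7,8,9} D(W)={4,5,9} D(Z)={4,5,6,7,8,9}: U {4,5,7,8,9}->{4,5}; W {4,5,9}->{4,5}; Z {4,5,6,7,8,9}->{8,9}
Constraint 3 (Z < W) on D(Z)={8,9} D(W)={4,5}: Z {8,9}->{}; W {4,5}->{}
So after constraint 3: D(U)={4,5}, size = 2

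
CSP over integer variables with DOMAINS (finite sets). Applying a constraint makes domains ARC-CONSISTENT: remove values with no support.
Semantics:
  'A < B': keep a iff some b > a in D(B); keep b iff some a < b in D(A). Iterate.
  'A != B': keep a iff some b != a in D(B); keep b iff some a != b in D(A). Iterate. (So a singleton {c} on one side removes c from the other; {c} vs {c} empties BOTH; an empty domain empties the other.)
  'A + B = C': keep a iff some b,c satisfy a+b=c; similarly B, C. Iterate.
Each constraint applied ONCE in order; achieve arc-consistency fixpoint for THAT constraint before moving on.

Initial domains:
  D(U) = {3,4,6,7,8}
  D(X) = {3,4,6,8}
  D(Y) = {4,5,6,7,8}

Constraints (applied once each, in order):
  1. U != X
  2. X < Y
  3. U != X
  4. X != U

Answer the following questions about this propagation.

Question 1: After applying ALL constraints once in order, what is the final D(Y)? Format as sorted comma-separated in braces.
Answer: {4,5,6,7,8}

Derivation:
Constraint 1 (U != X) on D(U)={3,4,6,7,8} D(X)={3,4,6,8}: no change
Constraint 2 (X < Y) on D(X)={3,4,6,8} D(Y)={4,5,6,7,8}: X {3,4,6,8}->{3,4,6}
Constraint 3 (U != X) on D(U)={3,4,6,7,8} D(X)={3,4,6}: no change
Constraint 4 (X != U) on D(X)={3,4,6} D(U)={3,4,6,7,8}: no change
So after all 4 constraints: D(Y) = {4,5,6,7,8}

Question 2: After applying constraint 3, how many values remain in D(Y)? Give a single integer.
Constraint 1 (U != X) on D(U)={3,4,6,7,8} D(X)={3,4,6,8}: no change
Constraint 2 (X < Y) on D(X)={3,4,6,8} D(Y)={4,5,6,7,8}: X {3,4,6,8}->{3,4,6}
Constraint 3 (U != X) on D(U)={3,4,6,7,8} D(X)={3,4,6}: no change
So after constraint 3: D(Y)={4,5,6,7,8}, size = 5

Answer: 5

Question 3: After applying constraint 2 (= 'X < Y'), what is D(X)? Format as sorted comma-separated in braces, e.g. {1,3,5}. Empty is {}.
Answer: {3,4,6}

Derivation:
Constraint 1 (U != X) on D(U)={3,4,6,7,8} D(X)={3,4,6,8}: no change
Constraint 2 (X < Y) on D(X)={3,4,6,8} D(Y)={4,5,6,7,8}: X {3,4,6,8}->{3,4,6}
So after constraint 2: D(X) = {3,4,6}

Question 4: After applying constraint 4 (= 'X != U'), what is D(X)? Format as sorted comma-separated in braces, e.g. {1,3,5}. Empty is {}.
Answer: {3,4,6}

Derivation:
Constraint 1 (U != X) on D(U)={3,4,6,7,8} D(X)={3,4,6,8}: no change
Constraint 2 (X < Y) on D(X)={3,4,6,8} D(Y)={4,5,6,7,8}: X {3,4,6,8}->{3,4,6}
Constraint 3 (U != X) on D(U)={3,4,6,7,8} D(X)={3,4,6}: no change
Constraint 4 (X != U) on D(X)={3,4,6} D(U)={3,4,6,7,8}: no change
So after constraint 4: D(X) = {3,4,6}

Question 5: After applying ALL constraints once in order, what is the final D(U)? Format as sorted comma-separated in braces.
Answer: {3,4,6,7,8}

Derivation:
Constraint 1 (U != X) on D(U)={3,4,6,7,8} D(X)={3,4,6,8}: no change
Constraint 2 (X < Y) on D(X)={3,4,6,8} D(Y)={4,5,6,7,8}: X {3,4,6,8}->{3,4,6}
Constraint 3 (U != X) on D(U)={3,4,6,7,8} D(X)={3,4,6}: no change
Constraint 4 (X != U) on D(X)={3,4,6} D(U)={3,4,6,7,8}: no change
So after all 4 constraints: D(U) = {3,4,6,7,8}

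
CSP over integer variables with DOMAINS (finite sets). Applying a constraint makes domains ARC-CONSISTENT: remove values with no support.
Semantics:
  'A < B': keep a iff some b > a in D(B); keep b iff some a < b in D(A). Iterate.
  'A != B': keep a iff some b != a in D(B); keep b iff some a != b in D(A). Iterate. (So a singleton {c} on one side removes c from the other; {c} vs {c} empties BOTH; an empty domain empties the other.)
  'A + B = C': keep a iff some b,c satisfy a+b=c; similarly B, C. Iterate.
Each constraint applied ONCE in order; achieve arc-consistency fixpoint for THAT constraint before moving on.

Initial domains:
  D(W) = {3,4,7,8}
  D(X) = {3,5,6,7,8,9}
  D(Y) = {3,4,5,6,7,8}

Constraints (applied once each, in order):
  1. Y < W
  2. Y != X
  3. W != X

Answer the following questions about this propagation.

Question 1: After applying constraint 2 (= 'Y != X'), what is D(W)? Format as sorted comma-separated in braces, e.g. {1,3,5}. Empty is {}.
Answer: {4,7,8}

Derivation:
Constraint 1 (Y < W) on D(Y)={3,4,5,6,7,8} D(W)={3,4,7,8}: Y {3,4,5,6,7,8}->{3,4,5,6,7}; W {3,4,7,8}->{4,7,8}
Constraint 2 (Y != X) on D(Y)={3,4,5,6,7} D(X)={3,5,6,7,8,9}: no change
So after constraint 2: D(W) = {4,7,8}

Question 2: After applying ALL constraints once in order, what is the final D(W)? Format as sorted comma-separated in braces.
Answer: {4,7,8}

Derivation:
Constraint 1 (Y < W) on D(Y)={3,4,5,6,7,8} D(W)={3,4,7,8}: Y {3,4,5,6,7,8}->{3,4,5,6,7}; W {3,4,7,8}->{4,7,8}
Constraint 2 (Y != X) on D(Y)={3,4,5,6,7} D(X)={3,5,6,7,8,9}: no change
Constraint 3 (W != X) on D(W)={4,7,8} D(X)={3,5,6,7,8,9}: no change
So after all 3 constraints: D(W) = {4,7,8}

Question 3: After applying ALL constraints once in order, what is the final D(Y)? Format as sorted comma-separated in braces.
Constraint 1 (Y < W) on D(Y)={3,4,5,6,7,8} D(W)={3,4,7,8}: Y {3,4,5,6,7,8}->{3,4,5,6,7}; W {3,4,7,8}->{4,7,8}
Constraint 2 (Y != X) on D(Y)={3,4,5,6,7} D(X)={3,5,6,7,8,9}: no change
Constraint 3 (W != X) on D(W)={4,7,8} D(X)={3,5,6,7,8,9}: no change
So after all 3 constraints: D(Y) = {3,4,5,6,7}

Answer: {3,4,5,6,7}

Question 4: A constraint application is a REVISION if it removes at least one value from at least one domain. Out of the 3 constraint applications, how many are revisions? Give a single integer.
Answer: 1

Derivation:
Constraint 1 (Y < W) on D(Y)={3,4,5,6,7,8} D(W)={3,4,7,8}: Y {3,4,5,6,7,8}->{3,4,5,6,7}; W {3,4,7,8}->{4,7,8} => REVISION
Constraint 2 (Y != X) on D(Y)={3,4,5,6,7} D(X)={3,5,6,7,8,9}: no change => not a revision
Constraint 3 (W != X) on D(W)={4,7,8} D(X)={3,5,6,7,8,9}: no change => not a revision
Total revisions = 1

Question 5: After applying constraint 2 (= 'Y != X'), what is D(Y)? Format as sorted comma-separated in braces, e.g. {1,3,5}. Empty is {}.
Constraint 1 (Y < W) on D(Y)={3,4,5,6,7,8} D(W)={3,4,7,8}: Y {3,4,5,6,7,8}->{3,4,5,6,7}; W {3,4,7,8}->{4,7,8}
Constraint 2 (Y != X) on D(Y)={3,4,5,6,7} D(X)={3,5,6,7,8,9}: no change
So after constraint 2: D(Y) = {3,4,5,6,7}

Answer: {3,4,5,6,7}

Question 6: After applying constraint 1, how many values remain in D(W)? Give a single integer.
Constraint 1 (Y < W) on D(Y)={3,4,5,6,7,8} D(W)={3,4,7,8}: Y {3,4,5,6,7,8}->{3,4,5,6,7}; W {3,4,7,8}->{4,7,8}
So after constraint 1: D(W)={4,7,8}, size = 3

Answer: 3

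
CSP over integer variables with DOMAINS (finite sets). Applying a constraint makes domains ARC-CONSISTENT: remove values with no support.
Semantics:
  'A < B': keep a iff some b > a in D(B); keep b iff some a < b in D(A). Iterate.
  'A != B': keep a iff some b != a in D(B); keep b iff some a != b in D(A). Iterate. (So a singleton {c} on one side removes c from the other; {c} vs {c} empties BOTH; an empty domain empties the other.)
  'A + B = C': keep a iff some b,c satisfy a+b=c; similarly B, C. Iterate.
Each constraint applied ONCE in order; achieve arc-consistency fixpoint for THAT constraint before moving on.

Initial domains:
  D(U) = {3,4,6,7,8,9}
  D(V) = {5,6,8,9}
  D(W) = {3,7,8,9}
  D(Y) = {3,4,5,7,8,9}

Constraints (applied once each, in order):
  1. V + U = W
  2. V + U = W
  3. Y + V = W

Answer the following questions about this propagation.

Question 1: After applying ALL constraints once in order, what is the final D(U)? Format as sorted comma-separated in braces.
Constraint 1 (V + U = W) on D(V)={5,6,8,9} D(U)={3,4,6,7,8,9} D(W)={3,7,8,9}: V {5,6,8,9}->{5,6}; U {3,4,6,7,8,9}->{3,4}; W {3,7,8,9}->{8,9}
Constraint 2 (V + U = W) on D(V)={5,6} D(U)={3,4} D(W)={8,9}: no change
Constraint 3 (Y + V = W) on D(Y)={3,4,5,7,8,9} D(V)={5,6} D(W)={8,9}: Y {3,4,5,7,8,9}->{3,4}
So after all 3 constraints: D(U) = {3,4}

Answer: {3,4}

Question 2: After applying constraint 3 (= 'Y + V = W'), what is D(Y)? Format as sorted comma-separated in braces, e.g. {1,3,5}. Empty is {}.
Answer: {3,4}

Derivation:
Constraint 1 (V + U = W) on D(V)={5,6,8,9} D(U)={3,4,6,7,8,9} D(W)={3,7,8,9}: V {5,6,8,9}->{5,6}; U {3,4,6,7,8,9}->{3,4}; W {3,7,8,9}->{8,9}
Constraint 2 (V + U = W) on D(V)={5,6} D(U)={3,4} D(W)={8,9}: no change
Constraint 3 (Y + V = W) on D(Y)={3,4,5,7,8,9} D(V)={5,6} D(W)={8,9}: Y {3,4,5,7,8,9}->{3,4}
So after constraint 3: D(Y) = {3,4}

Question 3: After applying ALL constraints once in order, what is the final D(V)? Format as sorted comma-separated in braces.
Answer: {5,6}

Derivation:
Constraint 1 (V + U = W) on D(V)={5,6,8,9} D(U)={3,4,6,7,8,9} D(W)={3,7,8,9}: V {5,6,8,9}->{5,6}; U {3,4,6,7,8,9}->{3,4}; W {3,7,8,9}->{8,9}
Constraint 2 (V + U = W) on D(V)={5,6} D(U)={3,4} D(W)={8,9}: no change
Constraint 3 (Y + V = W) on D(Y)={3,4,5,7,8,9} D(V)={5,6} D(W)={8,9}: Y {3,4,5,7,8,9}->{3,4}
So after all 3 constraints: D(V) = {5,6}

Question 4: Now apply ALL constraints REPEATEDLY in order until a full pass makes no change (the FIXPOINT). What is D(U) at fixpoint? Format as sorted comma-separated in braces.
Answer: {3,4}

Derivation:
pass 0 (initial): D(U)={3,4,6,7,8,9}
pass 1: U {3,4,6,7,8,9}->{3,4}; V {5,6,8,9}->{5,6}; W {3,7,8,9}->{8,9}; Y {3,4,5,7,8,9}->{3,4}
pass 2: no change
Fixpoint after 2 passes: D(U) = {3,4}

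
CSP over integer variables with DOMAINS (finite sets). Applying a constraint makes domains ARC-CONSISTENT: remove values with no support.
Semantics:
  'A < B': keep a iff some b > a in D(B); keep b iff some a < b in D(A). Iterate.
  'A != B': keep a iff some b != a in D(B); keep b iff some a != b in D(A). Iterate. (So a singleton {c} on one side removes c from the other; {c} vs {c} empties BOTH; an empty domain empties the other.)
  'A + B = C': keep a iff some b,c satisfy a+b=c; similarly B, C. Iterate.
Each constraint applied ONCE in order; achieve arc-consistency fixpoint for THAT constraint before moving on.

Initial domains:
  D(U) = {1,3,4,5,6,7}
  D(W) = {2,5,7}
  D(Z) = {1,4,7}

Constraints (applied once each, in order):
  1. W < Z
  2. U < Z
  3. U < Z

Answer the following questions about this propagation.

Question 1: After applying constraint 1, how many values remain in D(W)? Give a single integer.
Answer: 2

Derivation:
Constraint 1 (W < Z) on D(W)={2,5,7} D(Z)={1,4,7}: W {2,5,7}->{2,5}; Z {1,4,7}->{4,7}
So after constraint 1: D(W)={2,5}, size = 2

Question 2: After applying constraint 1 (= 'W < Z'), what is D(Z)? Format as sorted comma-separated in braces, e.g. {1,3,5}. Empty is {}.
Answer: {4,7}

Derivation:
Constraint 1 (W < Z) on D(W)={2,5,7} D(Z)={1,4,7}: W {2,5,7}->{2,5}; Z {1,4,7}->{4,7}
So after constraint 1: D(Z) = {4,7}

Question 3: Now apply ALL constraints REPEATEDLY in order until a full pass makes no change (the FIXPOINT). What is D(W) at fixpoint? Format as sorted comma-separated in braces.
pass 0 (initial): D(W)={2,5,7}
pass 1: U {1,3,4,5,6,7}->{1,3,4,5,6}; W {2,5,7}->{2,5}; Z {1,4,7}->{4,7}
pass 2: no change
Fixpoint after 2 passes: D(W) = {2,5}

Answer: {2,5}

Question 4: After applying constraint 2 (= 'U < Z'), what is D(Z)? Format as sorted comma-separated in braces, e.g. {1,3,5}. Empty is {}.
Constraint 1 (W < Z) on D(W)={2,5,7} D(Z)={1,4,7}: W {2,5,7}->{2,5}; Z {1,4,7}->{4,7}
Constraint 2 (U < Z) on D(U)={1,3,4,5,6,7} D(Z)={4,7}: U {1,3,4,5,6,7}->{1,3,4,5,6}
So after constraint 2: D(Z) = {4,7}

Answer: {4,7}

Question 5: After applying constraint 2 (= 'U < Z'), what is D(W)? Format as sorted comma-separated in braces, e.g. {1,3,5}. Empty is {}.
Constraint 1 (W < Z) on D(W)={2,5,7} D(Z)={1,4,7}: W {2,5,7}->{2,5}; Z {1,4,7}->{4,7}
Constraint 2 (U < Z) on D(U)={1,3,4,5,6,7} D(Z)={4,7}: U {1,3,4,5,6,7}->{1,3,4,5,6}
So after constraint 2: D(W) = {2,5}

Answer: {2,5}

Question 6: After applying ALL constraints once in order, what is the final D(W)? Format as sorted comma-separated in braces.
Answer: {2,5}

Derivation:
Constraint 1 (W < Z) on D(W)={2,5,7} D(Z)={1,4,7}: W {2,5,7}->{2,5}; Z {1,4,7}->{4,7}
Constraint 2 (U < Z) on D(U)={1,3,4,5,6,7} D(Z)={4,7}: U {1,3,4,5,6,7}->{1,3,4,5,6}
Constraint 3 (U < Z) on D(U)={1,3,4,5,6} D(Z)={4,7}: no change
So after all 3 constraints: D(W) = {2,5}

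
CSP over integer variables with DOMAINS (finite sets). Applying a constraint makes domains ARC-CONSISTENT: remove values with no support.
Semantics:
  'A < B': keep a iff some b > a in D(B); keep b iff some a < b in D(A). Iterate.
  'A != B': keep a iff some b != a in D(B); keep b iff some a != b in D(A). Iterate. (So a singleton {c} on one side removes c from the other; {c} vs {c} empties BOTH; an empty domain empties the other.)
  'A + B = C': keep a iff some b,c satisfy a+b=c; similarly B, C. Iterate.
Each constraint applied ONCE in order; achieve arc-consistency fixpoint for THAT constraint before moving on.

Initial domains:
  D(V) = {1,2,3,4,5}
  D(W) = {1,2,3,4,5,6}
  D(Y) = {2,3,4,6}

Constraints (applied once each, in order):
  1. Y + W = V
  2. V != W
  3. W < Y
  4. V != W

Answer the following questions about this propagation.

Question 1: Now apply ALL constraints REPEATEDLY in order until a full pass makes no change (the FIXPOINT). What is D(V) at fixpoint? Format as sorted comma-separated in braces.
pass 0 (initial): D(V)={1,2,3,4,5}
pass 1: V {1,2,3,4,5}->{3,4,5}; W {1,2,3,4,5,6}->{1,2,3}; Y {2,3,4,6}->{2,3,4}
pass 2: no change
Fixpoint after 2 passes: D(V) = {3,4,5}

Answer: {3,4,5}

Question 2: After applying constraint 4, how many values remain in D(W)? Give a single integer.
Constraint 1 (Y + W = V) on D(Y)={2,3,4,6} D(W)={1,2,3,4,5,6} D(V)={1,2,3,4,5}: Y {2,3,4,6}->{2,3,4}; W {1,2,3,4,5,6}->{1,2,3}; V {1,2,3,4,5}->{3,4,5}
Constraint 2 (V != W) on D(V)={3,4,5} D(W)={1,2,3}: no change
Constraint 3 (W < Y) on D(W)={1,2,3} D(Y)={2,3,4}: no change
Constraint 4 (V != W) on D(V)={3,4,5} D(W)={1,2,3}: no change
So after constraint 4: D(W)={1,2,3}, size = 3

Answer: 3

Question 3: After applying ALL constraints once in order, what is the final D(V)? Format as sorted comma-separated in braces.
Answer: {3,4,5}

Derivation:
Constraint 1 (Y + W = V) on D(Y)={2,3,4,6} D(W)={1,2,3,4,5,6} D(V)={1,2,3,4,5}: Y {2,3,4,6}->{2,3,4}; W {1,2,3,4,5,6}->{1,2,3}; V {1,2,3,4,5}->{3,4,5}
Constraint 2 (V != W) on D(V)={3,4,5} D(W)={1,2,3}: no change
Constraint 3 (W < Y) on D(W)={1,2,3} D(Y)={2,3,4}: no change
Constraint 4 (V != W) on D(V)={3,4,5} D(W)={1,2,3}: no change
So after all 4 constraints: D(V) = {3,4,5}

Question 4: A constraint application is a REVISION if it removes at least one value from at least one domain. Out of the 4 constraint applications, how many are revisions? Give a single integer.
Answer: 1

Derivation:
Constraint 1 (Y + W = V) on D(Y)={2,3,4,6} D(W)={1,2,3,4,5,6} D(V)={1,2,3,4,5}: Y {2,3,4,6}->{2,3,4}; W {1,2,3,4,5,6}->{1,2,3}; V {1,2,3,4,5}->{3,4,5} => REVISION
Constraint 2 (V != W) on D(V)={3,4,5} D(W)={1,2,3}: no change => not a revision
Constraint 3 (W < Y) on D(W)={1,2,3} D(Y)={2,3,4}: no change => not a revision
Constraint 4 (V != W) on D(V)={3,4,5} D(W)={1,2,3}: no change => not a revision
Total revisions = 1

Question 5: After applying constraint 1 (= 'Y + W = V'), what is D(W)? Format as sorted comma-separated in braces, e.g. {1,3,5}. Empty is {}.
Constraint 1 (Y + W = V) on D(Y)={2,3,4,6} D(W)={1,2,3,4,5,6} D(V)={1,2,3,4,5}: Y {2,3,4,6}->{2,3,4}; W {1,2,3,4,5,6}->{1,2,3}; V {1,2,3,4,5}->{3,4,5}
So after constraint 1: D(W) = {1,2,3}

Answer: {1,2,3}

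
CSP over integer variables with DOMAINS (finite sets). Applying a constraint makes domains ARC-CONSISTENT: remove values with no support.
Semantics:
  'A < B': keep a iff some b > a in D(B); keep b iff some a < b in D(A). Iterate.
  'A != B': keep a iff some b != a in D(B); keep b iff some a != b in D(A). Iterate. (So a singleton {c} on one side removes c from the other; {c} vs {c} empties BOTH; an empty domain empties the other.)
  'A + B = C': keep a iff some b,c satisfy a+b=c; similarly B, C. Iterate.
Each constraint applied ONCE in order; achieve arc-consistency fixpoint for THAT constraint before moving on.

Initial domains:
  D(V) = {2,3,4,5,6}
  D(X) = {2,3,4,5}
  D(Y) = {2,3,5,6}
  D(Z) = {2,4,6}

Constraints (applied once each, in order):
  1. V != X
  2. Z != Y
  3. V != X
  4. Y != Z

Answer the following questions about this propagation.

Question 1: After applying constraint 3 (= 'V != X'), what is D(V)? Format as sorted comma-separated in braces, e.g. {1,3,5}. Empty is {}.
Answer: {2,3,4,5,6}

Derivation:
Constraint 1 (V != X) on D(V)={2,3,4,5,6} D(X)={2,3,4,5}: no change
Constraint 2 (Z != Y) on D(Z)={2,4,6} D(Y)={2,3,5,6}: no change
Constraint 3 (V != X) on D(V)={2,3,4,5,6} D(X)={2,3,4,5}: no change
So after constraint 3: D(V) = {2,3,4,5,6}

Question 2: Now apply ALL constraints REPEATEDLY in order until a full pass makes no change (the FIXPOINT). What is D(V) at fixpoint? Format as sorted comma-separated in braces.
pass 0 (initial): D(V)={2,3,4,5,6}
pass 1: no change
Fixpoint after 1 passes: D(V) = {2,3,4,5,6}

Answer: {2,3,4,5,6}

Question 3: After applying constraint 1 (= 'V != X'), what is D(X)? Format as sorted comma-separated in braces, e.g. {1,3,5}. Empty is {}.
Answer: {2,3,4,5}

Derivation:
Constraint 1 (V != X) on D(V)={2,3,4,5,6} D(X)={2,3,4,5}: no change
So after constraint 1: D(X) = {2,3,4,5}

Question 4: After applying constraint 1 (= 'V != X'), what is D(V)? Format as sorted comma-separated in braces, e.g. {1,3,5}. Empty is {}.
Answer: {2,3,4,5,6}

Derivation:
Constraint 1 (V != X) on D(V)={2,3,4,5,6} D(X)={2,3,4,5}: no change
So after constraint 1: D(V) = {2,3,4,5,6}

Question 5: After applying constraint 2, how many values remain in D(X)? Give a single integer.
Answer: 4

Derivation:
Constraint 1 (V != X) on D(V)={2,3,4,5,6} D(X)={2,3,4,5}: no change
Constraint 2 (Z != Y) on D(Z)={2,4,6} D(Y)={2,3,5,6}: no change
So after constraint 2: D(X)={2,3,4,5}, size = 4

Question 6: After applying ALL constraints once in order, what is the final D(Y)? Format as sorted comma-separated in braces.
Answer: {2,3,5,6}

Derivation:
Constraint 1 (V != X) on D(V)={2,3,4,5,6} D(X)={2,3,4,5}: no change
Constraint 2 (Z != Y) on D(Z)={2,4,6} D(Y)={2,3,5,6}: no change
Constraint 3 (V != X) on D(V)={2,3,4,5,6} D(X)={2,3,4,5}: no change
Constraint 4 (Y != Z) on D(Y)={2,3,5,6} D(Z)={2,4,6}: no change
So after all 4 constraints: D(Y) = {2,3,5,6}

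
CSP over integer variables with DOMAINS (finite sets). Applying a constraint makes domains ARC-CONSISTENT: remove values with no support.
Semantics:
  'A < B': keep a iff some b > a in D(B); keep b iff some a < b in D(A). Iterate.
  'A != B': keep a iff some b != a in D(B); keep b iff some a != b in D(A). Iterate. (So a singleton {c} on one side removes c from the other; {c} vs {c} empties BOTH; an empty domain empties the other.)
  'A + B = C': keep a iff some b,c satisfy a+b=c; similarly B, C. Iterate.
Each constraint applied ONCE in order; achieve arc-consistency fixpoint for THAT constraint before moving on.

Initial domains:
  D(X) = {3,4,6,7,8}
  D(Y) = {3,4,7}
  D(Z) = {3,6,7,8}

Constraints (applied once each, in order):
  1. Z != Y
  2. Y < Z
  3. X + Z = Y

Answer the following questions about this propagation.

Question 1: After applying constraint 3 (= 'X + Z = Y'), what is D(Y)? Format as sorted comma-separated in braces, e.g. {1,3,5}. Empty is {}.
Answer: {}

Derivation:
Constraint 1 (Z != Y) on D(Z)={3,6,7,8} D(Y)={3,4,7}: no change
Constraint 2 (Y < Z) on D(Y)={3,4,7} D(Z)={3,6,7,8}: Z {3,6,7,8}->{6,7,8}
Constraint 3 (X + Z = Y) on D(X)={3,4,6,7,8} D(Z)={6,7,8} D(Y)={3,4,7}: X {3,4,6,7,8}->{}; Z {6,7,8}->{}; Y {3,4,7}->{}
So after constraint 3: D(Y) = {}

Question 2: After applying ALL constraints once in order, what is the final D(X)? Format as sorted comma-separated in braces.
Answer: {}

Derivation:
Constraint 1 (Z != Y) on D(Z)={3,6,7,8} D(Y)={3,4,7}: no change
Constraint 2 (Y < Z) on D(Y)={3,4,7} D(Z)={3,6,7,8}: Z {3,6,7,8}->{6,7,8}
Constraint 3 (X + Z = Y) on D(X)={3,4,6,7,8} D(Z)={6,7,8} D(Y)={3,4,7}: X {3,4,6,7,8}->{}; Z {6,7,8}->{}; Y {3,4,7}->{}
So after all 3 constraints: D(X) = {}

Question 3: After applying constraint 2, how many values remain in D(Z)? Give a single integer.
Constraint 1 (Z != Y) on D(Z)={3,6,7,8} D(Y)={3,4,7}: no change
Constraint 2 (Y < Z) on D(Y)={3,4,7} D(Z)={3,6,7,8}: Z {3,6,7,8}->{6,7,8}
So after constraint 2: D(Z)={6,7,8}, size = 3

Answer: 3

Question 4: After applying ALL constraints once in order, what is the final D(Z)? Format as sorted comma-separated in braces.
Answer: {}

Derivation:
Constraint 1 (Z != Y) on D(Z)={3,6,7,8} D(Y)={3,4,7}: no change
Constraint 2 (Y < Z) on D(Y)={3,4,7} D(Z)={3,6,7,8}: Z {3,6,7,8}->{6,7,8}
Constraint 3 (X + Z = Y) on D(X)={3,4,6,7,8} D(Z)={6,7,8} D(Y)={3,4,7}: X {3,4,6,7,8}->{}; Z {6,7,8}->{}; Y {3,4,7}->{}
So after all 3 constraints: D(Z) = {}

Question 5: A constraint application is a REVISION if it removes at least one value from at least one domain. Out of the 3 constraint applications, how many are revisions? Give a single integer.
Answer: 2

Derivation:
Constraint 1 (Z != Y) on D(Z)={3,6,7,8} D(Y)={3,4,7}: no change => not a revision
Constraint 2 (Y < Z) on D(Y)={3,4,7} D(Z)={3,6,7,8}: Z {3,6,7,8}->{6,7,8} => REVISION
Constraint 3 (X + Z = Y) on D(X)={3,4,6,7,8} D(Z)={6,7,8} D(Y)={3,4,7}: X {3,4,6,7,8}->{}; Z {6,7,8}->{}; Y {3,4,7}->{} => REVISION
Total revisions = 2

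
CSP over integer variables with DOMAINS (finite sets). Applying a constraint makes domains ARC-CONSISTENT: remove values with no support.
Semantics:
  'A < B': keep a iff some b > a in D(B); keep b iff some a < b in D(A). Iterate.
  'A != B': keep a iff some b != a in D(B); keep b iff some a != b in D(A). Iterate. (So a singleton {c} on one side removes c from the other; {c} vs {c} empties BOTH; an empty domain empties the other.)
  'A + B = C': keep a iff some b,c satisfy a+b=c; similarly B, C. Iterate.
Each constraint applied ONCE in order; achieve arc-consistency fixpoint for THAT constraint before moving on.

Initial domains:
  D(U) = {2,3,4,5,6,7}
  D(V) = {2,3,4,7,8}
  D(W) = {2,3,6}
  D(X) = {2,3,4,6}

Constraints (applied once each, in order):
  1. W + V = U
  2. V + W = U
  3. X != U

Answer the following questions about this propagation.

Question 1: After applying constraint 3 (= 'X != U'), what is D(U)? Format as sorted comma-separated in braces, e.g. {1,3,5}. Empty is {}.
Answer: {4,5,6,7}

Derivation:
Constraint 1 (W + V = U) on D(W)={2,3,6} D(V)={2,3,4,7,8} D(U)={2,3,4,5,6,7}: W {2,3,6}->{2,3}; V {2,3,4,7,8}->{2,3,4}; U {2,3,4,5,6,7}->{4,5,6,7}
Constraint 2 (V + W = U) on D(V)={2,3,4} D(W)={2,3} D(U)={4,5,6,7}: no change
Constraint 3 (X != U) on D(X)={2,3,4,6} D(U)={4,5,6,7}: no change
So after constraint 3: D(U) = {4,5,6,7}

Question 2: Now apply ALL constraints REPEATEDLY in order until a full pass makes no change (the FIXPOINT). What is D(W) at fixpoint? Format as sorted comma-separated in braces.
Answer: {2,3}

Derivation:
pass 0 (initial): D(W)={2,3,6}
pass 1: U {2,3,4,5,6,7}->{4,5,6,7}; V {2,3,4,7,8}->{2,3,4}; W {2,3,6}->{2,3}
pass 2: no change
Fixpoint after 2 passes: D(W) = {2,3}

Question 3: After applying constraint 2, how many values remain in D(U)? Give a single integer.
Answer: 4

Derivation:
Constraint 1 (W + V = U) on D(W)={2,3,6} D(V)={2,3,4,7,8} D(U)={2,3,4,5,6,7}: W {2,3,6}->{2,3}; V {2,3,4,7,8}->{2,3,4}; U {2,3,4,5,6,7}->{4,5,6,7}
Constraint 2 (V + W = U) on D(V)={2,3,4} D(W)={2,3} D(U)={4,5,6,7}: no change
So after constraint 2: D(U)={4,5,6,7}, size = 4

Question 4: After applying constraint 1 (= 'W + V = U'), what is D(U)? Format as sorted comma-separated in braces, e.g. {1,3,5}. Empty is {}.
Answer: {4,5,6,7}

Derivation:
Constraint 1 (W + V = U) on D(W)={2,3,6} D(V)={2,3,4,7,8} D(U)={2,3,4,5,6,7}: W {2,3,6}->{2,3}; V {2,3,4,7,8}->{2,3,4}; U {2,3,4,5,6,7}->{4,5,6,7}
So after constraint 1: D(U) = {4,5,6,7}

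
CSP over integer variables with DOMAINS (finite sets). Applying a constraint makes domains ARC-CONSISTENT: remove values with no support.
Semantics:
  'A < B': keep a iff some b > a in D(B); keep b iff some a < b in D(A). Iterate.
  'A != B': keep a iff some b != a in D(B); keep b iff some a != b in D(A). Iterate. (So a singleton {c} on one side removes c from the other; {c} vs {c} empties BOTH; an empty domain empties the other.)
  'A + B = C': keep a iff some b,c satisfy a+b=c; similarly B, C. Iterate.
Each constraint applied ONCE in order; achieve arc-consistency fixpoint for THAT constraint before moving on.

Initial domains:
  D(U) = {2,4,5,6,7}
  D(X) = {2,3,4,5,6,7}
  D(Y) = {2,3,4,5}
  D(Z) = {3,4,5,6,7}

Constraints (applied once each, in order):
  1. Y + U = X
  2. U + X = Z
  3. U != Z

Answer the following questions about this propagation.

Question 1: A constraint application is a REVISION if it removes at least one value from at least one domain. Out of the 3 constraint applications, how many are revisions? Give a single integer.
Constraint 1 (Y + U = X) on D(Y)={2,3,4,5} D(U)={2,4,5,6,7} D(X)={2,3,4,5,6,7}: U {2,4,5,6,7}->{2,4,5}; X {2,3,4,5,6,7}->{4,5,6,7} => REVISION
Constraint 2 (U + X = Z) on D(U)={2,4,5} D(X)={4,5,6,7} D(Z)={3,4,5,6,7}: U {2,4,5}->{2}; X {4,5,6,7}->{4,5}; Z {3,4,5,6,7}->{6,7} => REVISION
Constraint 3 (U != Z) on D(U)={2} D(Z)={6,7}: no change => not a revision
Total revisions = 2

Answer: 2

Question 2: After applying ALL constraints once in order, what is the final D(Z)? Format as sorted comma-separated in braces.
Answer: {6,7}

Derivation:
Constraint 1 (Y + U = X) on D(Y)={2,3,4,5} D(U)={2,4,5,6,7} D(X)={2,3,4,5,6,7}: U {2,4,5,6,7}->{2,4,5}; X {2,3,4,5,6,7}->{4,5,6,7}
Constraint 2 (U + X = Z) on D(U)={2,4,5} D(X)={4,5,6,7} D(Z)={3,4,5,6,7}: U {2,4,5}->{2}; X {4,5,6,7}->{4,5}; Z {3,4,5,6,7}->{6,7}
Constraint 3 (U != Z) on D(U)={2} D(Z)={6,7}: no change
So after all 3 constraints: D(Z) = {6,7}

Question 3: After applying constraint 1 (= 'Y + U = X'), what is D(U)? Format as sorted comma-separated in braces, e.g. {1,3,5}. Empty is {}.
Answer: {2,4,5}

Derivation:
Constraint 1 (Y + U = X) on D(Y)={2,3,4,5} D(U)={2,4,5,6,7} D(X)={2,3,4,5,6,7}: U {2,4,5,6,7}->{2,4,5}; X {2,3,4,5,6,7}->{4,5,6,7}
So after constraint 1: D(U) = {2,4,5}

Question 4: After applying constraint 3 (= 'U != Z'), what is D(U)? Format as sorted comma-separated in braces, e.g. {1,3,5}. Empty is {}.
Answer: {2}

Derivation:
Constraint 1 (Y + U = X) on D(Y)={2,3,4,5} D(U)={2,4,5,6,7} D(X)={2,3,4,5,6,7}: U {2,4,5,6,7}->{2,4,5}; X {2,3,4,5,6,7}->{4,5,6,7}
Constraint 2 (U + X = Z) on D(U)={2,4,5} D(X)={4,5,6,7} D(Z)={3,4,5,6,7}: U {2,4,5}->{2}; X {4,5,6,7}->{4,5}; Z {3,4,5,6,7}->{6,7}
Constraint 3 (U != Z) on D(U)={2} D(Z)={6,7}: no change
So after constraint 3: D(U) = {2}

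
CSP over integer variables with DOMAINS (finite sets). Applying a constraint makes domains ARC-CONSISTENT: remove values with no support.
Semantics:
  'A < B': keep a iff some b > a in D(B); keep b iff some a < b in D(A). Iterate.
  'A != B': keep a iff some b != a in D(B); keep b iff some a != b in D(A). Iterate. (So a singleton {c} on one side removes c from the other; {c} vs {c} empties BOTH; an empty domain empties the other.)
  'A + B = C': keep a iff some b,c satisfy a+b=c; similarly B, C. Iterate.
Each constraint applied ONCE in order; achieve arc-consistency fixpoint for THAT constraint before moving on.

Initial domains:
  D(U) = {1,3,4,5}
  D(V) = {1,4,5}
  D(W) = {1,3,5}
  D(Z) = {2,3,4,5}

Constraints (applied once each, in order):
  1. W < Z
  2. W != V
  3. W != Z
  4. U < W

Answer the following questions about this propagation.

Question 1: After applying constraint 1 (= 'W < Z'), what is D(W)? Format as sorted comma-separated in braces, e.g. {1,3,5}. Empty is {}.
Answer: {1,3}

Derivation:
Constraint 1 (W < Z) on D(W)={1,3,5} D(Z)={2,3,4,5}: W {1,3,5}->{1,3}
So after constraint 1: D(W) = {1,3}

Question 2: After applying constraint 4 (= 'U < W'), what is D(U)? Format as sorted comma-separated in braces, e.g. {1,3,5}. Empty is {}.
Answer: {1}

Derivation:
Constraint 1 (W < Z) on D(W)={1,3,5} D(Z)={2,3,4,5}: W {1,3,5}->{1,3}
Constraint 2 (W != V) on D(W)={1,3} D(V)={1,4,5}: no change
Constraint 3 (W != Z) on D(W)={1,3} D(Z)={2,3,4,5}: no change
Constraint 4 (U < W) on D(U)={1,3,4,5} D(W)={1,3}: U {1,3,4,5}->{1}; W {1,3}->{3}
So after constraint 4: D(U) = {1}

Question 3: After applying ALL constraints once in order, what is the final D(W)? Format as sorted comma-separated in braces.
Constraint 1 (W < Z) on D(W)={1,3,5} D(Z)={2,3,4,5}: W {1,3,5}->{1,3}
Constraint 2 (W != V) on D(W)={1,3} D(V)={1,4,5}: no change
Constraint 3 (W != Z) on D(W)={1,3} D(Z)={2,3,4,5}: no change
Constraint 4 (U < W) on D(U)={1,3,4,5} D(W)={1,3}: U {1,3,4,5}->{1}; W {1,3}->{3}
So after all 4 constraints: D(W) = {3}

Answer: {3}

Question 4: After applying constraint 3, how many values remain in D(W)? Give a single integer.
Constraint 1 (W < Z) on D(W)={1,3,5} D(Z)={2,3,4,5}: W {1,3,5}->{1,3}
Constraint 2 (W != V) on D(W)={1,3} D(V)={1,4,5}: no change
Constraint 3 (W != Z) on D(W)={1,3} D(Z)={2,3,4,5}: no change
So after constraint 3: D(W)={1,3}, size = 2

Answer: 2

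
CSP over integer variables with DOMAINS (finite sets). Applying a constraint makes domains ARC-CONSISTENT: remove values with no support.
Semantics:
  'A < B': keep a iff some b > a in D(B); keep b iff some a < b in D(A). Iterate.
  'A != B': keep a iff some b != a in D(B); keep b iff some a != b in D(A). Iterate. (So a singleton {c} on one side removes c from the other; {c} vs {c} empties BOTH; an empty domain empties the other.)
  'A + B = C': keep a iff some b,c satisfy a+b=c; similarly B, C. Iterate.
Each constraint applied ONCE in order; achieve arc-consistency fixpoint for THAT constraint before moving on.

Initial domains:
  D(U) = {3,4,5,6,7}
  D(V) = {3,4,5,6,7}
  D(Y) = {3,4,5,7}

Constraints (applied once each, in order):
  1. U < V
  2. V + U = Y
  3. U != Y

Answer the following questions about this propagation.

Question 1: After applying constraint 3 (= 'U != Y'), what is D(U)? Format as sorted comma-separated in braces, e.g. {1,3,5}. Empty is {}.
Answer: {3}

Derivation:
Constraint 1 (U < V) on D(U)={3,4,5,6,7} D(V)={3,4,5,6,7}: U {3,4,5,6,7}->{3,4,5,6}; V {3,4,5,6,7}->{4,5,6,7}
Constraint 2 (V + U = Y) on D(V)={4,5,6,7} D(U)={3,4,5,6} D(Y)={3,4,5,7}: V {4,5,6,7}->{4}; U {3,4,5,6}->{3}; Y {3,4,5,7}->{7}
Constraint 3 (U != Y) on D(U)={3} D(Y)={7}: no change
So after constraint 3: D(U) = {3}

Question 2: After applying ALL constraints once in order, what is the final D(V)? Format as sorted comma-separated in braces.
Constraint 1 (U < V) on D(U)={3,4,5,6,7} D(V)={3,4,5,6,7}: U {3,4,5,6,7}->{3,4,5,6}; V {3,4,5,6,7}->{4,5,6,7}
Constraint 2 (V + U = Y) on D(V)={4,5,6,7} D(U)={3,4,5,6} D(Y)={3,4,5,7}: V {4,5,6,7}->{4}; U {3,4,5,6}->{3}; Y {3,4,5,7}->{7}
Constraint 3 (U != Y) on D(U)={3} D(Y)={7}: no change
So after all 3 constraints: D(V) = {4}

Answer: {4}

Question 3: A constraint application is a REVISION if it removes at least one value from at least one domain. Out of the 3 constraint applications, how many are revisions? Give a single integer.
Constraint 1 (U < V) on D(U)={3,4,5,6,7} D(V)={3,4,5,6,7}: U {3,4,5,6,7}->{3,4,5,6}; V {3,4,5,6,7}->{4,5,6,7} => REVISION
Constraint 2 (V + U = Y) on D(V)={4,5,6,7} D(U)={3,4,5,6} D(Y)={3,4,5,7}: V {4,5,6,7}->{4}; U {3,4,5,6}->{3}; Y {3,4,5,7}->{7} => REVISION
Constraint 3 (U != Y) on D(U)={3} D(Y)={7}: no change => not a revision
Total revisions = 2

Answer: 2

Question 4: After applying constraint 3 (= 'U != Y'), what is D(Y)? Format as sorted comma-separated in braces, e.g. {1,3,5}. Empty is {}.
Constraint 1 (U < V) on D(U)={3,4,5,6,7} D(V)={3,4,5,6,7}: U {3,4,5,6,7}->{3,4,5,6}; V {3,4,5,6,7}->{4,5,6,7}
Constraint 2 (V + U = Y) on D(V)={4,5,6,7} D(U)={3,4,5,6} D(Y)={3,4,5,7}: V {4,5,6,7}->{4}; U {3,4,5,6}->{3}; Y {3,4,5,7}->{7}
Constraint 3 (U != Y) on D(U)={3} D(Y)={7}: no change
So after constraint 3: D(Y) = {7}

Answer: {7}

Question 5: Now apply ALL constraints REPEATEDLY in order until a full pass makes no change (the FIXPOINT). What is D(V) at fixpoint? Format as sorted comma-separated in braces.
pass 0 (initial): D(V)={3,4,5,6,7}
pass 1: U {3,4,5,6,7}->{3}; V {3,4,5,6,7}->{4}; Y {3,4,5,7}->{7}
pass 2: no change
Fixpoint after 2 passes: D(V) = {4}

Answer: {4}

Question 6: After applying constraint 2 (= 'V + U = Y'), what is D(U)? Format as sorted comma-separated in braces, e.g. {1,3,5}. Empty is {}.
Answer: {3}

Derivation:
Constraint 1 (U < V) on D(U)={3,4,5,6,7} D(V)={3,4,5,6,7}: U {3,4,5,6,7}->{3,4,5,6}; V {3,4,5,6,7}->{4,5,6,7}
Constraint 2 (V + U = Y) on D(V)={4,5,6,7} D(U)={3,4,5,6} D(Y)={3,4,5,7}: V {4,5,6,7}->{4}; U {3,4,5,6}->{3}; Y {3,4,5,7}->{7}
So after constraint 2: D(U) = {3}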